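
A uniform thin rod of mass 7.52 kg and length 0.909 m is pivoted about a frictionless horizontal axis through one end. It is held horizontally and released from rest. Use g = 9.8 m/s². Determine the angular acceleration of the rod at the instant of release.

α ≈ 16.2 rad/s²

About the pivot, I = (1/3)ML² = (1/3)(7.52)(0.909)² = 2.071 kg·m².
The weight acts at the center, a distance L/2 = 0.4545 m from the pivot; τ = Mg(L/2) = 33.49 N·m.
α = τ/I = 33.49/2.071 = 16.17 rad/s².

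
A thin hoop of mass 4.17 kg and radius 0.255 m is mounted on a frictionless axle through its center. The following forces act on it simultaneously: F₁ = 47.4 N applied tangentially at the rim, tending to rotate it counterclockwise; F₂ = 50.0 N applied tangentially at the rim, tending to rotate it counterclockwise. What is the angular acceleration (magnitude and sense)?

α ≈ 91.6 rad/s², counterclockwise

I = MR² = (4.17)(0.255)² = 0.2712 kg·m².
Taking counterclockwise as positive: τ₁ = +(47.4)(0.255) = +12.09 N·m; τ₂ = +(50.0)(0.255) = +12.75 N·m.
Net torque τ = 24.84 N·m.
α = τ/I = 24.84/0.2712 = 91.60 rad/s².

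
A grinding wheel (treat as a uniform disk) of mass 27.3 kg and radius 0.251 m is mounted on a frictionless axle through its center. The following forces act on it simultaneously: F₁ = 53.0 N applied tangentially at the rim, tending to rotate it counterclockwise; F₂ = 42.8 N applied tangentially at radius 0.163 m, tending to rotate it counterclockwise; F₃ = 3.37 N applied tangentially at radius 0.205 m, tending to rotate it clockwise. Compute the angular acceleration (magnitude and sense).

I = ½MR² = (1/2)(27.3)(0.251)² = 0.8600 kg·m².
Taking counterclockwise as positive: τ₁ = +(53.0)(0.251) = +13.30 N·m; τ₂ = +(42.8)(0.163) = +6.976 N·m; τ₃ = −(3.37)(0.205) = −0.6908 N·m.
Net torque τ = 19.59 N·m.
α = τ/I = 19.59/0.8600 = 22.78 rad/s².

α ≈ 22.8 rad/s², counterclockwise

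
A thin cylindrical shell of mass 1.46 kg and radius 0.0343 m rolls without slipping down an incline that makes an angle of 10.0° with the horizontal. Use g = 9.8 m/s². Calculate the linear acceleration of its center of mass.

a ≈ 0.851 m/s²

Translation along the incline: Mg sinθ − f = Ma.
Rotation about the center: fR = Iα with I = MR². No-slip gives a = αR, so f = (I/R²)a = M a.
Substituting: Mg sinθ = (1 + 1.000)Ma, so a = g sinθ/(1 + 1.000) = (9.8) sin 10.0° / 2.000 = 0.8509 m/s².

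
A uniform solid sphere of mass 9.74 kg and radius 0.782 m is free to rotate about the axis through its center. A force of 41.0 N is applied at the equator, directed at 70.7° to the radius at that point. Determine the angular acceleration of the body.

α ≈ 12.7 rad/s²

I = (2/5)MR² = (2/5)(9.74)(0.782)² = 2.382 kg·m².
Only the tangential component produces torque: τ = F R sinθ = (41.0)(0.782) sin 70.7° = 30.26 N·m.
From τ = Iα: α = 30.26/2.382 = 12.70 rad/s².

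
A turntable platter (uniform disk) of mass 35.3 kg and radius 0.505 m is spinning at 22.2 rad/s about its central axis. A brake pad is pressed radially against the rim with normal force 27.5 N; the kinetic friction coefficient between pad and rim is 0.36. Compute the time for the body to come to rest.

t ≈ 20.0 s

I = ½MR² = (1/2)(35.3)(0.505)² = 4.501 kg·m².
Friction force f = μN = (0.36)(27.5) = 9.900 N at the rim; torque magnitude τ = fR = 5.000 N·m, opposing ω.
|α| = τ/I = 5.000/4.501 = 1.111 rad/s² (deceleration).
0 = ω₀ − |α|t ⇒ t = ω₀/|α| = 22.2/1.111 = 19.99 s.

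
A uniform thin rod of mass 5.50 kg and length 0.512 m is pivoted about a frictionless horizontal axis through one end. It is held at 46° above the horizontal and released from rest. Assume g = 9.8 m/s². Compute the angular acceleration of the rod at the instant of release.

About the pivot, I = (1/3)ML² = (1/3)(5.50)(0.512)² = 0.4806 kg·m².
The weight acts at the center, a distance L/2 = 0.2560 m from the pivot; τ = Mg(L/2) cos 46° = 9.585 N·m.
α = τ/I = 9.585/0.4806 = 19.94 rad/s².

α ≈ 19.9 rad/s²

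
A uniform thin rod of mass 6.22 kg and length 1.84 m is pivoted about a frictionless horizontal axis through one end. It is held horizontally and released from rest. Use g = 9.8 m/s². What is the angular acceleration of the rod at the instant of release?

About the pivot, I = (1/3)ML² = (1/3)(6.22)(1.84)² = 7.019 kg·m².
The weight acts at the center, a distance L/2 = 0.9200 m from the pivot; τ = Mg(L/2) = 56.08 N·m.
α = τ/I = 56.08/7.019 = 7.989 rad/s².

α ≈ 7.99 rad/s²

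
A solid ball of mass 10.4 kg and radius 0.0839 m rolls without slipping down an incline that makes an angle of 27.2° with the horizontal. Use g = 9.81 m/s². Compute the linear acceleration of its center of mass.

Translation along the incline: Mg sinθ − f = Ma.
Rotation about the center: fR = Iα with I = (2/5)MR². No-slip gives a = αR, so f = (I/R²)a = (2/5)M a.
Substituting: Mg sinθ = (1 + 0.4000)Ma, so a = g sinθ/(1 + 0.4000) = (9.81) sin 27.2° / 1.400 = 3.203 m/s².

a ≈ 3.20 m/s²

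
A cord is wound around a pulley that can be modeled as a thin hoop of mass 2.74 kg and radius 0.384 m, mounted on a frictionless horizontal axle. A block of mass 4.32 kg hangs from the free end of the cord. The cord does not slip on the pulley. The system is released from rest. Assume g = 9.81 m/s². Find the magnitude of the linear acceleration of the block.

a ≈ 6.00 m/s²

I = MR² = (2.74)(0.384)² = 0.4040 kg·m².
Block: mg − T = ma. Pulley: TR = Iα. No-slip: a = αR, so T = (I/R²)a = 2.740·a.
Then mg = (m + 2.740)a, so a = (4.32)(9.81)/(4.32 + 2.740) = 6.003 m/s².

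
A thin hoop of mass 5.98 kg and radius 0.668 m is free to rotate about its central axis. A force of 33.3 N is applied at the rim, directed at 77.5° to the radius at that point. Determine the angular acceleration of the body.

I = MR² = (5.98)(0.668)² = 2.668 kg·m².
Only the tangential component produces torque: τ = F R sinθ = (33.3)(0.668) sin 77.5° = 21.72 N·m.
Newton's second law for rotation, τ = Iα, gives α = τ/I = 21.72/2.668 = 8.139 rad/s².

α ≈ 8.14 rad/s²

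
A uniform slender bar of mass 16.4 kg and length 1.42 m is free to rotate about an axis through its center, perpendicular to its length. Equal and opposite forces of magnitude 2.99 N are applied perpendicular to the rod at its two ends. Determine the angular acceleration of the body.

α ≈ 1.54 rad/s²

I = (1/12)ML² = (1/12)(16.4)(1.42)² = 2.756 kg·m².
The couple gives τ = F·(L/2) + F·(L/2) = F L = (2.99)(1.42) = 4.246 N·m.
From τ = Iα: α = 4.246/2.756 = 1.541 rad/s².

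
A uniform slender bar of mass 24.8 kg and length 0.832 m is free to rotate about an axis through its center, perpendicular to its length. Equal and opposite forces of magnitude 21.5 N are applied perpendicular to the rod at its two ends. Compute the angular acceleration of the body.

I = (1/12)ML² = (1/12)(24.8)(0.832)² = 1.431 kg·m².
The couple gives τ = F·(L/2) + F·(L/2) = F L = (21.5)(0.832) = 17.89 N·m.
From τ = Iα: α = 17.89/1.431 = 12.50 rad/s².

α ≈ 12.5 rad/s²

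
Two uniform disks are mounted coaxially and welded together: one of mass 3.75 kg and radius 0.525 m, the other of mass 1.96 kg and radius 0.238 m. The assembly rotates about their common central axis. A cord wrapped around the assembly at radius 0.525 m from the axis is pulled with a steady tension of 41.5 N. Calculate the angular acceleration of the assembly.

α ≈ 38.1 rad/s²

I = ½M₁R₁² + ½M₂R₂² = ½(3.75)(0.525)² + ½(1.96)(0.238)² = 0.5723 kg·m².
τ = F r = (41.5)(0.525) = 21.79 N·m.
α = τ/I = 21.79/0.5723 = 38.07 rad/s².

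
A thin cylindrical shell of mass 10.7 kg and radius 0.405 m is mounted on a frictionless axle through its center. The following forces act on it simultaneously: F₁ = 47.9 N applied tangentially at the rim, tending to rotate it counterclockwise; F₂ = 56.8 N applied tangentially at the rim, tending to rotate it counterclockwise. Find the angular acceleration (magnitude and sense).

α ≈ 24.2 rad/s², counterclockwise

I = MR² = (10.7)(0.405)² = 1.755 kg·m².
Taking counterclockwise as positive: τ₁ = +(47.9)(0.405) = +19.40 N·m; τ₂ = +(56.8)(0.405) = +23.00 N·m.
Net torque τ = 42.40 N·m.
α = τ/I = 42.40/1.755 = 24.16 rad/s².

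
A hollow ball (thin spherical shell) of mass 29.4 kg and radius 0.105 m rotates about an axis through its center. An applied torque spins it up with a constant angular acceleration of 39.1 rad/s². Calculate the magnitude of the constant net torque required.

τ ≈ 8.45 N·m

I = (2/3)MR² = (2/3)(29.4)(0.105)² = 0.2161 kg·m².
τ = Iα = (0.2161)(39.10) = 8.449 N·m.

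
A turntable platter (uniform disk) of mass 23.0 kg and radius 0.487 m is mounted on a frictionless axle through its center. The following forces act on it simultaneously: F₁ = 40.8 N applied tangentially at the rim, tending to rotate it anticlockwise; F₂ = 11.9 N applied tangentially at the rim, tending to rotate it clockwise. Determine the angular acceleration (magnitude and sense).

α ≈ 5.16 rad/s², anticlockwise

I = ½MR² = (1/2)(23.0)(0.487)² = 2.727 kg·m².
Taking anticlockwise as positive: τ₁ = +(40.8)(0.487) = +19.87 N·m; τ₂ = −(11.9)(0.487) = −5.795 N·m.
Net torque τ = 14.07 N·m.
α = τ/I = 14.07/2.727 = 5.160 rad/s².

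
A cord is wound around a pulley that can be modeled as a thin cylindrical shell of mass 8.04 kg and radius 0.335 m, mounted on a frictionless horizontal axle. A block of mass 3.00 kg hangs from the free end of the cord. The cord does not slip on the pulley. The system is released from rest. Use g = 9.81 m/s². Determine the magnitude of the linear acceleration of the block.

a ≈ 2.67 m/s²

I = MR² = (8.04)(0.335)² = 0.9023 kg·m².
Block: mg − T = ma. Pulley: TR = Iα. No-slip: a = αR, so T = (I/R²)a = 8.040·a.
Then mg = (m + 8.040)a, so a = (3.00)(9.81)/(3.00 + 8.040) = 2.666 m/s².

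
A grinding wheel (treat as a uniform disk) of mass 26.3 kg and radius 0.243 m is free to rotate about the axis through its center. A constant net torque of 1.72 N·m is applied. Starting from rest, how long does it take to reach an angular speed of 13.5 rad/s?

t ≈ 6.09 s

I = ½MR² = (1/2)(26.3)(0.243)² = 0.7765 kg·m².
α = τ/I = 1.72/0.7765 = 2.215 rad/s².
ω = αt ⇒ t = ω/α = 13.5/2.215 = 6.095 s.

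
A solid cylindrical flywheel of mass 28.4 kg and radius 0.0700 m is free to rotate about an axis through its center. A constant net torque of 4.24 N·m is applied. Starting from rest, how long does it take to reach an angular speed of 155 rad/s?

t ≈ 2.54 s

I = ½MR² = (1/2)(28.4)(0.0700)² = 0.06958 kg·m².
α = τ/I = 4.24/0.06958 = 60.94 rad/s².
ω = αt ⇒ t = ω/α = 155/60.94 = 2.544 s.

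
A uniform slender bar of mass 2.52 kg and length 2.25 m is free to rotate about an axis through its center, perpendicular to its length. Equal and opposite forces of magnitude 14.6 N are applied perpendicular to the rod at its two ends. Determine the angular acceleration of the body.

α ≈ 30.9 rad/s²

I = (1/12)ML² = (1/12)(2.52)(2.25)² = 1.063 kg·m².
The couple gives τ = F·(L/2) + F·(L/2) = F L = (14.6)(2.25) = 32.85 N·m.
Newton's second law for rotation, τ = Iα, gives α = τ/I = 32.85/1.063 = 30.90 rad/s².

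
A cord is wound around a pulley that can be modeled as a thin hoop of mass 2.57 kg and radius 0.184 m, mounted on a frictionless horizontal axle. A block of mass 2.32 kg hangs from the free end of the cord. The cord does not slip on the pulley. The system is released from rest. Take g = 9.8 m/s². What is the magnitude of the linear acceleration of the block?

a ≈ 4.65 m/s²

I = MR² = (2.57)(0.184)² = 0.08701 kg·m².
Block: mg − T = ma. Pulley: TR = Iα. No-slip: a = αR, so T = (I/R²)a = 2.570·a.
Then mg = (m + 2.570)a, so a = (2.32)(9.8)/(2.32 + 2.570) = 4.649 m/s².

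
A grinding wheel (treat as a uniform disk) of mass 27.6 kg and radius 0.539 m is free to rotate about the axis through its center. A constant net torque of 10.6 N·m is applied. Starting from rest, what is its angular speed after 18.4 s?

ω ≈ 48.6 rad/s

I = ½MR² = (1/2)(27.6)(0.539)² = 4.009 kg·m².
α = τ/I = 10.6/4.009 = 2.644 rad/s².
ω = ω₀ + αt = 0 + (2.644)(18.4) = 48.65 rad/s.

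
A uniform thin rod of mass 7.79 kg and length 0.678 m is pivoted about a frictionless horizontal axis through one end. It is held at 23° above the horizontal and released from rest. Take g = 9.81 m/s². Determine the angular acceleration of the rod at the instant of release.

α ≈ 20.0 rad/s²

About the pivot, I = (1/3)ML² = (1/3)(7.79)(0.678)² = 1.194 kg·m².
The weight acts at the center, a distance L/2 = 0.3390 m from the pivot; τ = Mg(L/2) cos 23° = 23.85 N·m.
α = τ/I = 23.85/1.194 = 19.98 rad/s².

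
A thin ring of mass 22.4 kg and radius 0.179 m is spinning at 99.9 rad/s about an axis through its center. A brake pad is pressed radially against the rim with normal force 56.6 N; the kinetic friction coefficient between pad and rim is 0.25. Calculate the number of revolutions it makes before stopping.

I = MR² = (22.4)(0.179)² = 0.7177 kg·m².
Friction force f = μN = (0.25)(56.6) = 14.15 N at the rim; torque magnitude τ = fR = 2.533 N·m, opposing ω.
|α| = τ/I = 2.533/0.7177 = 3.529 rad/s² (deceleration).
ω² = ω₀² − 2|α|θ with ω = 0 ⇒ θ = ω₀²/(2|α|) = 1414 rad = 225.0 rev.

≈ 225 revolutions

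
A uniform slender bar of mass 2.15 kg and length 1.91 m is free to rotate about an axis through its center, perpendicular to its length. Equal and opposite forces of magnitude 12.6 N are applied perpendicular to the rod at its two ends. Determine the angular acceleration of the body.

I = (1/12)ML² = (1/12)(2.15)(1.91)² = 0.6536 kg·m².
The couple gives τ = F·(L/2) + F·(L/2) = F L = (12.6)(1.91) = 24.07 N·m.
Newton's second law for rotation, τ = Iα, gives α = τ/I = 24.07/0.6536 = 36.82 rad/s².

α ≈ 36.8 rad/s²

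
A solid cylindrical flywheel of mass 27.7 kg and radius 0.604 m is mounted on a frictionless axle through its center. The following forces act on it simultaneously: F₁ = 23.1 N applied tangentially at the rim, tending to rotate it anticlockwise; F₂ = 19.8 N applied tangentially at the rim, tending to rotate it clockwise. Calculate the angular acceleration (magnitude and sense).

I = ½MR² = (1/2)(27.7)(0.604)² = 5.053 kg·m².
Taking anticlockwise as positive: τ₁ = +(23.1)(0.604) = +13.95 N·m; τ₂ = −(19.8)(0.604) = −11.96 N·m.
Net torque τ = 1.993 N·m.
α = τ/I = 1.993/5.053 = 0.3945 rad/s².

α ≈ 0.394 rad/s², anticlockwise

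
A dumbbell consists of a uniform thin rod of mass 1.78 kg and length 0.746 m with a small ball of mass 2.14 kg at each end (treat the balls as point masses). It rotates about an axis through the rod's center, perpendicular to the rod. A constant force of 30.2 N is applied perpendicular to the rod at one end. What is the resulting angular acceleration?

α ≈ 16.6 rad/s²

I_rod = (1/12)ML² = (1/12)(1.78)(0.746)² = 0.08255 kg·m².
I_balls = 2·m·(L/2)² = 2(2.14)(0.3730)² = 0.5955 kg·m².
Total I = 0.6780 kg·m².
τ = F·(L/2) = (30.2)(0.373) = 11.26 N·m.
α = τ/I = 11.26/0.6780 = 16.61 rad/s².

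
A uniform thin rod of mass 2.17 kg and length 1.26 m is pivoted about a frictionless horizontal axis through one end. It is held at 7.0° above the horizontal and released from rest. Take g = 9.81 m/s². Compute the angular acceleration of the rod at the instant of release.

About the pivot, I = (1/3)ML² = (1/3)(2.17)(1.26)² = 1.148 kg·m².
The weight acts at the center, a distance L/2 = 0.6300 m from the pivot; τ = Mg(L/2) cos 7.0° = 13.31 N·m.
α = τ/I = 13.31/1.148 = 11.59 rad/s².

α ≈ 11.6 rad/s²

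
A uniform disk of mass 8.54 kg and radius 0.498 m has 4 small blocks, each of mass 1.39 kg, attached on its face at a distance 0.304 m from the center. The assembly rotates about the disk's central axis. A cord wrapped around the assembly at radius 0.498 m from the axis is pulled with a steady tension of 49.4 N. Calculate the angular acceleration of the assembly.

α ≈ 15.6 rad/s²

I_disk = ½MR² = ½(8.54)(0.498)² = 1.059 kg·m².
I_blocks = 4·m·r² = 4(1.39)(0.304)² = 0.5138 kg·m².
Total I = 1.573 kg·m².
τ = F r = (49.4)(0.498) = 24.60 N·m.
α = τ/I = 24.60/1.573 = 15.64 rad/s².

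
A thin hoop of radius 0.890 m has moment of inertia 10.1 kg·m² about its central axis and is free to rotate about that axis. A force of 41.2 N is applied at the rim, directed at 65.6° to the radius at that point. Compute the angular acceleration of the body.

α ≈ 3.31 rad/s²

Only the tangential component produces torque: τ = F R sinθ = (41.2)(0.890) sin 65.6° = 33.39 N·m.
From τ = Iα: α = 33.39/10.10 = 3.306 rad/s².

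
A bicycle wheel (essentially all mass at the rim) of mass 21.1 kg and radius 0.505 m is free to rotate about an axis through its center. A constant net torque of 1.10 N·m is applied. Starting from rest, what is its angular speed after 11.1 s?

ω ≈ 2.27 rad/s

I = MR² = (21.1)(0.505)² = 5.381 kg·m².
α = τ/I = 1.10/5.381 = 0.2044 rad/s².
ω = ω₀ + αt = 0 + (0.2044)(11.1) = 2.269 rad/s.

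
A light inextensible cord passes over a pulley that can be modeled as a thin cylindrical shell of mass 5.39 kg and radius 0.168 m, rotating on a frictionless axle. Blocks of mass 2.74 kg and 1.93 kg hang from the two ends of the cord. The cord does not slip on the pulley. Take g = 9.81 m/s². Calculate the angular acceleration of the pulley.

α ≈ 4.70 rad/s²

I = MR² = (5.39)(0.168)² = 0.1521 kg·m².
Heavier block: m₁g − T₁ = m₁a. Lighter block: T₂ − m₂g = m₂a.
Pulley: (T₁ − T₂)R = Iα = I(a/R), so T₁ − T₂ = (I/R²)a = 1·M_p a = 5.390·a.
Adding the three: (m₁ − m₂)g = (m₁ + m₂ + 5.390)a, so a = (2.74 − 1.93)(9.81)/(2.74 + 1.93 + 5.390) = 0.7899 m/s².
α = a/R = 0.7899/0.168 = 4.702 rad/s².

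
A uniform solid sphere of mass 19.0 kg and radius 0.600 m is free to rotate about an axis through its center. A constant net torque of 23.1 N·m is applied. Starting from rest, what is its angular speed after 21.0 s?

ω ≈ 177 rad/s

I = (2/5)MR² = (2/5)(19.0)(0.600)² = 2.736 kg·m².
α = τ/I = 23.1/2.736 = 8.443 rad/s².
ω = ω₀ + αt = 0 + (8.443)(21.0) = 177.3 rad/s.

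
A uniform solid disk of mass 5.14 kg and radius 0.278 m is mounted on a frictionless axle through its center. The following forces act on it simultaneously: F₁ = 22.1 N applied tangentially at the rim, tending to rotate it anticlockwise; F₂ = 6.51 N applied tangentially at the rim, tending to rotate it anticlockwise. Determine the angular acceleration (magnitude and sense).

I = ½MR² = (1/2)(5.14)(0.278)² = 0.1986 kg·m².
Taking anticlockwise as positive: τ₁ = +(22.1)(0.278) = +6.144 N·m; τ₂ = +(6.51)(0.278) = +1.810 N·m.
Net torque τ = 7.954 N·m.
α = τ/I = 7.954/0.1986 = 40.04 rad/s².

α ≈ 40.0 rad/s², anticlockwise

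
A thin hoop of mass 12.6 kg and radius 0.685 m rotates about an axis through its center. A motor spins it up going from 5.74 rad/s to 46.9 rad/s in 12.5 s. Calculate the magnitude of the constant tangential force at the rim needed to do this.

I = MR² = (12.6)(0.685)² = 5.912 kg·m².
α = Δω/Δt = (46.9 − 5.74)/12.5 = 3.293 rad/s².
The required torque is τ = Iα = (5.912)(3.293) = 19.47 N·m.
A tangential force at the rim gives τ = FR, so F = τ/R = 19.47/0.685 = 28.42 N.

F ≈ 28.4 N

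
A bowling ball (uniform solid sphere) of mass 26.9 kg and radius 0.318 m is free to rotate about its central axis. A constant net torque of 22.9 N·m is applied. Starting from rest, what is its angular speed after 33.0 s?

ω ≈ 695 rad/s

I = (2/5)MR² = (2/5)(26.9)(0.318)² = 1.088 kg·m².
α = τ/I = 22.9/1.088 = 21.05 rad/s².
ω = ω₀ + αt = 0 + (21.05)(33.0) = 694.5 rad/s.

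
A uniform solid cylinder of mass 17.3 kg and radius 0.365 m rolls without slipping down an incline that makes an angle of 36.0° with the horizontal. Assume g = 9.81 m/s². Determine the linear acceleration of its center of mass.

Translation along the incline: Mg sinθ − f = Ma.
Rotation about the center: fR = Iα with I = ½MR². No-slip gives a = αR, so f = (I/R²)a = (1/2)M a.
Substituting: Mg sinθ = (1 + 0.5000)Ma, so a = g sinθ/(1 + 0.5000) = (9.81) sin 36.0° / 1.500 = 3.844 m/s².

a ≈ 3.84 m/s²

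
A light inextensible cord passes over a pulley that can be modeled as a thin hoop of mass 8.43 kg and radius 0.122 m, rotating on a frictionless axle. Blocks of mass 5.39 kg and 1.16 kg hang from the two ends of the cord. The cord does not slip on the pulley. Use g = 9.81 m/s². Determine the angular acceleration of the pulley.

I = MR² = (8.43)(0.122)² = 0.1255 kg·m².
Heavier block: m₁g − T₁ = m₁a. Lighter block: T₂ − m₂g = m₂a.
Pulley: (T₁ − T₂)R = Iα = I(a/R), so T₁ − T₂ = (I/R²)a = 1·M_p a = 8.430·a.
Adding the three: (m₁ − m₂)g = (m₁ + m₂ + 8.430)a, so a = (5.39 − 1.16)(9.81)/(5.39 + 1.16 + 8.430) = 2.770 m/s².
α = a/R = 2.770/0.122 = 22.71 rad/s².

α ≈ 22.7 rad/s²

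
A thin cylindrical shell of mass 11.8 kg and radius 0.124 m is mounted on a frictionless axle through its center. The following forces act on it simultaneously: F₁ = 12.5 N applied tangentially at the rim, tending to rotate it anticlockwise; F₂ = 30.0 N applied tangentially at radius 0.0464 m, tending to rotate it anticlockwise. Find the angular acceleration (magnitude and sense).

α ≈ 16.2 rad/s², anticlockwise

I = MR² = (11.8)(0.124)² = 0.1814 kg·m².
Taking anticlockwise as positive: τ₁ = +(12.5)(0.124) = +1.550 N·m; τ₂ = +(30.0)(0.0464) = +1.392 N·m.
Net torque τ = 2.942 N·m.
α = τ/I = 2.942/0.1814 = 16.22 rad/s².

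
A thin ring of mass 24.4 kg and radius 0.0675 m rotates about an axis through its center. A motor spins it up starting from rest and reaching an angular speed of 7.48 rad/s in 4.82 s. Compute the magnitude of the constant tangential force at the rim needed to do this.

F ≈ 2.56 N

I = MR² = (24.4)(0.0675)² = 0.1112 kg·m².
α = Δω/Δt = (7.48 − 0)/4.82 = 1.552 rad/s².
The required torque is τ = Iα = (0.1112)(1.552) = 0.1725 N·m.
A tangential force at the rim gives τ = FR, so F = τ/R = 0.1725/0.0675 = 2.556 N.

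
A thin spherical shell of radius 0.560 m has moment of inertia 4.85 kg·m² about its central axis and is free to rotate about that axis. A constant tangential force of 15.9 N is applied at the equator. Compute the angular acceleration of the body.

τ = F R = (15.9)(0.560) = 8.904 N·m.
Newton's second law for rotation, τ = Iα, gives α = τ/I = 8.904/4.850 = 1.836 rad/s².

α ≈ 1.84 rad/s²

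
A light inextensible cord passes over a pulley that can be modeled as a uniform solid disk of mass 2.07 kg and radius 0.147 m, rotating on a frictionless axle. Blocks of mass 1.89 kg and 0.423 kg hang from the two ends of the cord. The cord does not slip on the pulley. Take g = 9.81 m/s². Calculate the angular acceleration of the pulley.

α ≈ 29.2 rad/s²

I = ½MR² = (1/2)(2.07)(0.147)² = 0.02237 kg·m².
Heavier block: m₁g − T₁ = m₁a. Lighter block: T₂ − m₂g = m₂a.
Pulley: (T₁ − T₂)R = Iα = I(a/R), so T₁ − T₂ = (I/R²)a = (1/2)M_p a = 1.035·a.
Adding the three: (m₁ − m₂)g = (m₁ + m₂ + 1.035)a, so a = (1.89 − 0.423)(9.81)/(1.89 + 0.423 + 1.035) = 4.298 m/s².
α = a/R = 4.298/0.147 = 29.24 rad/s².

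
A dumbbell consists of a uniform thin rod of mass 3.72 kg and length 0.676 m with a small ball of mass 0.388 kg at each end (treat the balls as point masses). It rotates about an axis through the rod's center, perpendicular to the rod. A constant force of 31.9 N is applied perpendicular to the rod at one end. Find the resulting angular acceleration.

α ≈ 46.8 rad/s²

I_rod = (1/12)ML² = (1/12)(3.72)(0.676)² = 0.1417 kg·m².
I_balls = 2·m·(L/2)² = 2(0.388)(0.3380)² = 0.08865 kg·m².
Total I = 0.2303 kg·m².
τ = F·(L/2) = (31.9)(0.338) = 10.78 N·m.
α = τ/I = 10.78/0.2303 = 46.81 rad/s².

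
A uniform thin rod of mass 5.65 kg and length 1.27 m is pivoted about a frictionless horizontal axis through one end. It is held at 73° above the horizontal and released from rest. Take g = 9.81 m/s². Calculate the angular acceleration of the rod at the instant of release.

About the pivot, I = (1/3)ML² = (1/3)(5.65)(1.27)² = 3.038 kg·m².
The weight acts at the center, a distance L/2 = 0.6350 m from the pivot; τ = Mg(L/2) cos 73° = 10.29 N·m.
α = τ/I = 10.29/3.038 = 3.388 rad/s².

α ≈ 3.39 rad/s²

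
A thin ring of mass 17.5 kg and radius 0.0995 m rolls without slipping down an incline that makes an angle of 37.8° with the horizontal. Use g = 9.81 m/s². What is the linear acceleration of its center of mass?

a ≈ 3.01 m/s²

Translation along the incline: Mg sinθ − f = Ma.
Rotation about the center: fR = Iα with I = MR². No-slip gives a = αR, so f = (I/R²)a = M a.
Substituting: Mg sinθ = (1 + 1.000)Ma, so a = g sinθ/(1 + 1.000) = (9.81) sin 37.8° / 2.000 = 3.006 m/s².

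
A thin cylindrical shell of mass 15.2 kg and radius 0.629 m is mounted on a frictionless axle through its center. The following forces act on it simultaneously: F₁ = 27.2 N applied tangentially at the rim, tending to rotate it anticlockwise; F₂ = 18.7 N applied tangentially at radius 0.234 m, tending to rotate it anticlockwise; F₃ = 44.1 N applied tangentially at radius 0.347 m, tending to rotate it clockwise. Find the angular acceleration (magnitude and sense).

α ≈ 1.03 rad/s², anticlockwise

I = MR² = (15.2)(0.629)² = 6.014 kg·m².
Taking anticlockwise as positive: τ₁ = +(27.2)(0.629) = +17.11 N·m; τ₂ = +(18.7)(0.234) = +4.376 N·m; τ₃ = −(44.1)(0.347) = −15.30 N·m.
Net torque τ = 6.182 N·m.
α = τ/I = 6.182/6.014 = 1.028 rad/s².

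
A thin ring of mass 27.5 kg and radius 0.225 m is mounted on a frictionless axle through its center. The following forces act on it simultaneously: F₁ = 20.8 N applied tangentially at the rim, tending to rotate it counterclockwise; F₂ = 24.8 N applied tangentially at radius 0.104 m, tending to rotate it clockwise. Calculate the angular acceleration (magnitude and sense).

α ≈ 1.51 rad/s², counterclockwise

I = MR² = (27.5)(0.225)² = 1.392 kg·m².
Taking counterclockwise as positive: τ₁ = +(20.8)(0.225) = +4.680 N·m; τ₂ = −(24.8)(0.104) = −2.579 N·m.
Net torque τ = 2.101 N·m.
α = τ/I = 2.101/1.392 = 1.509 rad/s².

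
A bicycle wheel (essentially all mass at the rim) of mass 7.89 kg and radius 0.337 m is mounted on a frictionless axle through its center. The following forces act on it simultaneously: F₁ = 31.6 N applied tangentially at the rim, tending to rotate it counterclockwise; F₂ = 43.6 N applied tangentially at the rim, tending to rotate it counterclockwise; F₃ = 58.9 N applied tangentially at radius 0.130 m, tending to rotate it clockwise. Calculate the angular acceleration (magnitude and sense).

I = MR² = (7.89)(0.337)² = 0.8961 kg·m².
Taking counterclockwise as positive: τ₁ = +(31.6)(0.337) = +10.65 N·m; τ₂ = +(43.6)(0.337) = +14.69 N·m; τ₃ = −(58.9)(0.130) = −7.657 N·m.
Net torque τ = 17.69 N·m.
α = τ/I = 17.69/0.8961 = 19.74 rad/s².

α ≈ 19.7 rad/s², counterclockwise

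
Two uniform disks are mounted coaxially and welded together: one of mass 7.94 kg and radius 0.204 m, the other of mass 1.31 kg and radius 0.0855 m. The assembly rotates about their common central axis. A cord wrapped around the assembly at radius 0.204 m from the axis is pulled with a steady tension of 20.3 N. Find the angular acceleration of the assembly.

α ≈ 24.4 rad/s²

I = ½M₁R₁² + ½M₂R₂² = ½(7.94)(0.204)² + ½(1.31)(0.0855)² = 0.1700 kg·m².
τ = F r = (20.3)(0.204) = 4.141 N·m.
α = τ/I = 4.141/0.1700 = 24.36 rad/s².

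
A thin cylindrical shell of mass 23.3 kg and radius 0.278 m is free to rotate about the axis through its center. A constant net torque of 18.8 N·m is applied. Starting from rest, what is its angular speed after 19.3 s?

I = MR² = (23.3)(0.278)² = 1.801 kg·m².
α = τ/I = 18.8/1.801 = 10.44 rad/s².
ω = ω₀ + αt = 0 + (10.44)(19.3) = 201.5 rad/s.

ω ≈ 201 rad/s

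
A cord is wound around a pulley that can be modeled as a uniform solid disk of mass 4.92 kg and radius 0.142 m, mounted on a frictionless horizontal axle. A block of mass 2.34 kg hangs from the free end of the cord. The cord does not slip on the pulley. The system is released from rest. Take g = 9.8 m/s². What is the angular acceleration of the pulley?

α ≈ 33.6 rad/s²

I = ½MR² = (1/2)(4.92)(0.142)² = 0.04960 kg·m².
Block: mg − T = ma. Pulley: TR = Iα. No-slip: a = αR, so T = (I/R²)a = 2.460·a.
Then mg = (m + 2.460)a, so a = (2.34)(9.8)/(2.34 + 2.460) = 4.777 m/s².
α = a/R = 4.777/0.142 = 33.64 rad/s².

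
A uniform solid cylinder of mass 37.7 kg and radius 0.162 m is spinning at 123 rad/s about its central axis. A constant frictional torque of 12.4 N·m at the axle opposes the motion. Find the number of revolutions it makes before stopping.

≈ 48.0 revolutions

I = ½MR² = (1/2)(37.7)(0.162)² = 0.4947 kg·m².
The net torque has magnitude 12.4 N·m, opposing ω.
|α| = τ/I = 12.40/0.4947 = 25.07 rad/s² (deceleration).
ω² = ω₀² − 2|α|θ with ω = 0 ⇒ θ = ω₀²/(2|α|) = 301.8 rad = 48.03 rev.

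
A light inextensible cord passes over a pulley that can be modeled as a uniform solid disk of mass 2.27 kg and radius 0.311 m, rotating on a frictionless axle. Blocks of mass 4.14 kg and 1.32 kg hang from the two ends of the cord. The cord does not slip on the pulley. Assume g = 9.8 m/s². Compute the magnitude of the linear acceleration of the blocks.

a ≈ 4.19 m/s²

I = ½MR² = (1/2)(2.27)(0.311)² = 0.1098 kg·m².
Heavier block: m₁g − T₁ = m₁a. Lighter block: T₂ − m₂g = m₂a.
Pulley: (T₁ − T₂)R = Iα = I(a/R), so T₁ − T₂ = (I/R²)a = (1/2)M_p a = 1.135·a.
Adding the three: (m₁ − m₂)g = (m₁ + m₂ + 1.135)a, so a = (4.14 − 1.32)(9.8)/(4.14 + 1.32 + 1.135) = 4.190 m/s².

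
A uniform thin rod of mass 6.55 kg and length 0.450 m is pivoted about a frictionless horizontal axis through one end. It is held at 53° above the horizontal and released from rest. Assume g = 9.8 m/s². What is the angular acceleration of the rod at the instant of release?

About the pivot, I = (1/3)ML² = (1/3)(6.55)(0.450)² = 0.4421 kg·m².
The weight acts at the center, a distance L/2 = 0.2250 m from the pivot; τ = Mg(L/2) cos 53° = 8.692 N·m.
α = τ/I = 8.692/0.4421 = 19.66 rad/s².

α ≈ 19.7 rad/s²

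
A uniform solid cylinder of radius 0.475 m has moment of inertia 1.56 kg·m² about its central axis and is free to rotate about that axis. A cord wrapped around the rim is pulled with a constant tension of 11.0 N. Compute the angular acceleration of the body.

α ≈ 3.35 rad/s²

τ = F R = (11.0)(0.475) = 5.225 N·m.
From τ = Iα: α = 5.225/1.560 = 3.349 rad/s².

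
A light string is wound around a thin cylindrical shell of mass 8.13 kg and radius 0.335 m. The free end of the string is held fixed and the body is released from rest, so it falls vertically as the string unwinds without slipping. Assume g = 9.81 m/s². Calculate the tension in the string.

Translation: Mg − T = Ma. Rotation about the center: TR = Iα with I = MR².
With a = αR: T = (I/R²)a = M a, so Mg = (1 + 1.000)Ma.
a = g/(1 + 1.000) = 9.81/2.000 = 4.905 m/s².
T = 1.000·M·a = (1.000)(8.13)(4.905) = 39.88 N.

T ≈ 39.9 N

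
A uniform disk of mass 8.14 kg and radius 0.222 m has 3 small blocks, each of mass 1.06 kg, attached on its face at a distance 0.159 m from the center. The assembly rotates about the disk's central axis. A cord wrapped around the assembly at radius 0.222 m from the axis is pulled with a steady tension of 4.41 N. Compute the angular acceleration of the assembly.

I_disk = ½MR² = ½(8.14)(0.222)² = 0.2006 kg·m².
I_blocks = 3·m·r² = 3(1.06)(0.159)² = 0.08039 kg·m².
Total I = 0.2810 kg·m².
τ = F r = (4.41)(0.222) = 0.9790 N·m.
α = τ/I = 0.9790/0.2810 = 3.484 rad/s².

α ≈ 3.48 rad/s²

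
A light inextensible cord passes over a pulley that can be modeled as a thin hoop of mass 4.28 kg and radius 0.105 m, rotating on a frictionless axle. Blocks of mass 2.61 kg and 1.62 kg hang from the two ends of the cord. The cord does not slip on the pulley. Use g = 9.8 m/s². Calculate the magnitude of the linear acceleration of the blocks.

a ≈ 1.14 m/s²

I = MR² = (4.28)(0.105)² = 0.04719 kg·m².
Heavier block: m₁g − T₁ = m₁a. Lighter block: T₂ − m₂g = m₂a.
Pulley: (T₁ − T₂)R = Iα = I(a/R), so T₁ − T₂ = (I/R²)a = 1·M_p a = 4.280·a.
Adding the three: (m₁ − m₂)g = (m₁ + m₂ + 4.280)a, so a = (2.61 − 1.62)(9.8)/(2.61 + 1.62 + 4.280) = 1.140 m/s².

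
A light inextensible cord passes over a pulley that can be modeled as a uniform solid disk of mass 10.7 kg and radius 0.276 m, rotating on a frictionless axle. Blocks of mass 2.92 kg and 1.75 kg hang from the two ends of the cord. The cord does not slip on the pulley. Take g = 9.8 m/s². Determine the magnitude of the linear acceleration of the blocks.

I = ½MR² = (1/2)(10.7)(0.276)² = 0.4075 kg·m².
Heavier block: m₁g − T₁ = m₁a. Lighter block: T₂ − m₂g = m₂a.
Pulley: (T₁ − T₂)R = Iα = I(a/R), so T₁ − T₂ = (I/R²)a = (1/2)M_p a = 5.350·a.
Adding the three: (m₁ − m₂)g = (m₁ + m₂ + 5.350)a, so a = (2.92 − 1.75)(9.8)/(2.92 + 1.75 + 5.350) = 1.144 m/s².

a ≈ 1.14 m/s²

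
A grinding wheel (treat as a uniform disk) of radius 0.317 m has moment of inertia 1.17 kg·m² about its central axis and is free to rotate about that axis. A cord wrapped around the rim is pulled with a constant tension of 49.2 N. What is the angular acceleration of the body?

α ≈ 13.3 rad/s²

τ = F R = (49.2)(0.317) = 15.60 N·m.
Newton's second law for rotation, τ = Iα, gives α = τ/I = 15.60/1.170 = 13.33 rad/s².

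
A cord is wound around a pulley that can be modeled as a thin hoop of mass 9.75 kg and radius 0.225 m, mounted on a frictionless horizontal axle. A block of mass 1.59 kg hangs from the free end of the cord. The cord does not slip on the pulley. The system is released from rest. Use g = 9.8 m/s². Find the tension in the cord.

T ≈ 13.4 N

I = MR² = (9.75)(0.225)² = 0.4936 kg·m².
Block: mg − T = ma. Pulley: TR = Iα. No-slip: a = αR, so T = (I/R²)a = 9.750·a.
Then mg = (m + 9.750)a, so a = (1.59)(9.8)/(1.59 + 9.750) = 1.374 m/s².
T = 9.750·a = 13.40 N.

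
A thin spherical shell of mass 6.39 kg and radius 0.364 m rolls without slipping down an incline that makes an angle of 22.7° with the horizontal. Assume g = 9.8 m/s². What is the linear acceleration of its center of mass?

Translation along the incline: Mg sinθ − f = Ma.
Rotation about the center: fR = Iα with I = (2/3)MR². No-slip gives a = αR, so f = (I/R²)a = (2/3)M a.
Substituting: Mg sinθ = (1 + 0.6667)Ma, so a = g sinθ/(1 + 0.6667) = (9.8) sin 22.7° / 1.667 = 2.269 m/s².

a ≈ 2.27 m/s²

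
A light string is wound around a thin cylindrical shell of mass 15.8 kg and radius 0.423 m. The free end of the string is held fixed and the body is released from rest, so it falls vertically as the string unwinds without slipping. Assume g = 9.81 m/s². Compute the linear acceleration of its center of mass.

a ≈ 4.91 m/s²

Translation: Mg − T = Ma. Rotation about the center: TR = Iα with I = MR².
With a = αR: T = (I/R²)a = M a, so Mg = (1 + 1.000)Ma.
a = g/(1 + 1.000) = 9.81/2.000 = 4.905 m/s².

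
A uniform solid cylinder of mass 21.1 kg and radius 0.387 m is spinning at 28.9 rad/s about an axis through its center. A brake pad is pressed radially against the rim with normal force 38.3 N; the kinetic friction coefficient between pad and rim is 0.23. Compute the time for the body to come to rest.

I = ½MR² = (1/2)(21.1)(0.387)² = 1.580 kg·m².
Friction force f = μN = (0.23)(38.3) = 8.809 N at the rim; torque magnitude τ = fR = 3.409 N·m, opposing ω.
|α| = τ/I = 3.409/1.580 = 2.158 rad/s² (deceleration).
0 = ω₀ − |α|t ⇒ t = ω₀/|α| = 28.9/2.158 = 13.39 s.

t ≈ 13.4 s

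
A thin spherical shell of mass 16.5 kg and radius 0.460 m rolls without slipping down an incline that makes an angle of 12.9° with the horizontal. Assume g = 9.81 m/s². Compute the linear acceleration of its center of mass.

Translation along the incline: Mg sinθ − f = Ma.
Rotation about the center: fR = Iα with I = (2/3)MR². No-slip gives a = αR, so f = (I/R²)a = (2/3)M a.
Substituting: Mg sinθ = (1 + 0.6667)Ma, so a = g sinθ/(1 + 0.6667) = (9.81) sin 12.9° / 1.667 = 1.314 m/s².

a ≈ 1.31 m/s²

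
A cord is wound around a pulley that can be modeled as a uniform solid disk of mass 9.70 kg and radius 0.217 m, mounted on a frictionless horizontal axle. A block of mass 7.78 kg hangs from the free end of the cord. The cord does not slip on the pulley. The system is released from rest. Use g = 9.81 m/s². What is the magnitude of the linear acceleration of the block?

a ≈ 6.04 m/s²

I = ½MR² = (1/2)(9.70)(0.217)² = 0.2284 kg·m².
Block: mg − T = ma. Pulley: TR = Iα. No-slip: a = αR, so T = (I/R²)a = 4.850·a.
Then mg = (m + 4.850)a, so a = (7.78)(9.81)/(7.78 + 4.850) = 6.043 m/s².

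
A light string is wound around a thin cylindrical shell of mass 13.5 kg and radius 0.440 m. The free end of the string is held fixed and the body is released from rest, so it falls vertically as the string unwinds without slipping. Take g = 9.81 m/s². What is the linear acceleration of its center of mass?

Translation: Mg − T = Ma. Rotation about the center: TR = Iα with I = MR².
With a = αR: T = (I/R²)a = M a, so Mg = (1 + 1.000)Ma.
a = g/(1 + 1.000) = 9.81/2.000 = 4.905 m/s².

a ≈ 4.91 m/s²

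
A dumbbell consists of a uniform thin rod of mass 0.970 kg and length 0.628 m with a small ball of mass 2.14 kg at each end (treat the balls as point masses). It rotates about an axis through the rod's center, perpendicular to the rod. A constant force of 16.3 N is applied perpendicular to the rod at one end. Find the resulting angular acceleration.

I_rod = (1/12)ML² = (1/12)(0.970)(0.628)² = 0.03188 kg·m².
I_balls = 2·m·(L/2)² = 2(2.14)(0.3140)² = 0.4220 kg·m².
Total I = 0.4539 kg·m².
τ = F·(L/2) = (16.3)(0.314) = 5.118 N·m.
α = τ/I = 5.118/0.4539 = 11.28 rad/s².

α ≈ 11.3 rad/s²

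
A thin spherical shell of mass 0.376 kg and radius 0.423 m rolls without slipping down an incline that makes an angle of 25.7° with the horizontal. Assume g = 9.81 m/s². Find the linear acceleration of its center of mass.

a ≈ 2.55 m/s²

Translation along the incline: Mg sinθ − f = Ma.
Rotation about the center: fR = Iα with I = (2/3)MR². No-slip gives a = αR, so f = (I/R²)a = (2/3)M a.
Substituting: Mg sinθ = (1 + 0.6667)Ma, so a = g sinθ/(1 + 0.6667) = (9.81) sin 25.7° / 1.667 = 2.553 m/s².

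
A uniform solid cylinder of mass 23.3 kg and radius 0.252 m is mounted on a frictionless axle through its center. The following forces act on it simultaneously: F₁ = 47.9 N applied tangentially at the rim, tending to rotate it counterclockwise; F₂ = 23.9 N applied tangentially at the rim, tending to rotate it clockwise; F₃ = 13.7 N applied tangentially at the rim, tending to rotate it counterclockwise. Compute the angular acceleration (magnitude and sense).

α ≈ 12.8 rad/s², counterclockwise

I = ½MR² = (1/2)(23.3)(0.252)² = 0.7398 kg·m².
Taking counterclockwise as positive: τ₁ = +(47.9)(0.252) = +12.07 N·m; τ₂ = −(23.9)(0.252) = −6.023 N·m; τ₃ = +(13.7)(0.252) = +3.452 N·m.
Net torque τ = 9.500 N·m.
α = τ/I = 9.500/0.7398 = 12.84 rad/s².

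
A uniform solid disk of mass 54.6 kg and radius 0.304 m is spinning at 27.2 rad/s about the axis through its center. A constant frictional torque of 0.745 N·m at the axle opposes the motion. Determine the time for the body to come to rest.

t ≈ 92.1 s

I = ½MR² = (1/2)(54.6)(0.304)² = 2.523 kg·m².
The net torque has magnitude 0.745 N·m, opposing ω.
|α| = τ/I = 0.7450/2.523 = 0.2953 rad/s² (deceleration).
0 = ω₀ − |α|t ⇒ t = ω₀/|α| = 27.2/0.2953 = 92.11 s.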